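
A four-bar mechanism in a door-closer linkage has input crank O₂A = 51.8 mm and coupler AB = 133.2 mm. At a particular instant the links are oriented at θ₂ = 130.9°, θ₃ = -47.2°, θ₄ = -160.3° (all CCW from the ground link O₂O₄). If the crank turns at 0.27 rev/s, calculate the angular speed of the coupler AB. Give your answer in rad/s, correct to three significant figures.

0.669

ω₂ = 1.696 rad/s (from 0.27 rev/s).
Differentiating the loop-closure r₂e^{iθ₂}+r₃e^{iθ₃}=r₁+r₄e^{iθ₄} gives r₂ω₂e^{iθ₂}+r₃ω₃e^{iθ₃}=r₄ω₄e^{iθ₄}.
Eliminating the other unknown: ω₃ = r₂ω₂ sin(θ₄−θ₂) / [r₃ sin(θ₃−θ₄)].
Numerator sine = +0.93232; denominator sine = +0.91982.
Result = 0.0518·1.696·(+0.93232) / (0.1332·(+0.91982)) = +0.6687 rad/s; magnitude 0.6687 rad/s.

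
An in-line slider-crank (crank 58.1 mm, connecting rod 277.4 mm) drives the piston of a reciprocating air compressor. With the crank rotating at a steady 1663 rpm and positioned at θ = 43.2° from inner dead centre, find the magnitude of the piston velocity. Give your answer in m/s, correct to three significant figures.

7.99

ω = 2π·1663/60 = 174.1 rad/s
For an in-line slider-crank, x = r cosθ + √(L² − r² sin²θ), so v = −rω sinθ·[1 + r cosθ/√(L² − r² sin²θ)].
With r = 0.0581 m, L = 0.2774 m, θ = 43.2°: √(L² − r² sin²θ) = 0.27453 m.
v = −0.0581·174.1·0.68455·[1 + 0.0581·0.72897/0.27453] = -7.9948 m/s.
|v| = 7.9948 m/s.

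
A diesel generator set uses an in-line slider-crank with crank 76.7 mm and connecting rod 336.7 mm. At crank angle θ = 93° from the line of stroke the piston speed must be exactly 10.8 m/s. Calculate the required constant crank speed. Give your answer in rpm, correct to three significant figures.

1360

For an in-line slider-crank, |v_piston| = rω|sinθ|·[1 + r cosθ/√(L² − r² sin²θ)].
With r = 0.0767 m, L = 0.3367 m, θ = 93°: the bracketed kinematic factor |dx/dθ| = 0.075657 m.
ω = v/|dx/dθ| = 10.8/0.075657 = 142.75 rad/s.
N = 60ω/(2π) = 1363.2 rpm.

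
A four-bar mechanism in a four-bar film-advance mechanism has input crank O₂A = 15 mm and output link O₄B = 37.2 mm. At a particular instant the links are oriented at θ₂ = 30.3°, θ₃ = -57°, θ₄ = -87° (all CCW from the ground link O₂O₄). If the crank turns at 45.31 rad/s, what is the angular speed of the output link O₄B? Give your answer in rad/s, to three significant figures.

36.5

ω₂ = 45.31 rad/s
Differentiating the loop-closure r₂e^{iθ₂}+r₃e^{iθ₃}=r₁+r₄e^{iθ₄} gives r₂ω₂e^{iθ₂}+r₃ω₃e^{iθ₃}=r₄ω₄e^{iθ₄}.
Eliminating the other unknown: ω₄ = r₂ω₂ sin(θ₂−θ₃) / [r₄ sin(θ₄−θ₃)].
Numerator sine = +0.99889; denominator sine = -0.50000.
Result = 0.015·45.31·(+0.99889) / (0.0372·(-0.50000)) = -36.5 rad/s; magnitude 36.5 rad/s.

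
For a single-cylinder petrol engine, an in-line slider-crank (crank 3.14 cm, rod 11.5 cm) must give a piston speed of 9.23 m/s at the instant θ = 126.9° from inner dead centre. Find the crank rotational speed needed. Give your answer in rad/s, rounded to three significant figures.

442

For an in-line slider-crank, |v_piston| = rω|sinθ|·[1 + r cosθ/√(L² − r² sin²θ)].
With r = 0.0314 m, L = 0.115 m, θ = 126.9°: the bracketed kinematic factor |dx/dθ| = 0.020892 m.
ω = v/|dx/dθ| = 9.23/0.020892 = 441.8 rad/s.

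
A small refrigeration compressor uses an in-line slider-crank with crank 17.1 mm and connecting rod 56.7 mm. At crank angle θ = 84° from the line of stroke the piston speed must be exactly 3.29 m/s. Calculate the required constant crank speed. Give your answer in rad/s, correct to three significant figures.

187

For an in-line slider-crank, |v_piston| = rω|sinθ|·[1 + r cosθ/√(L² − r² sin²θ)].
With r = 0.0171 m, L = 0.0567 m, θ = 84°: the bracketed kinematic factor |dx/dθ| = 0.017568 m.
ω = v/|dx/dθ| = 3.29/0.017568 = 187.27 rad/s.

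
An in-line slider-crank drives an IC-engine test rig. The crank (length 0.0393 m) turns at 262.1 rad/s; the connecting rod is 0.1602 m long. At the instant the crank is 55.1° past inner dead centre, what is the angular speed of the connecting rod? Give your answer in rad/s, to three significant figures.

37.6

ω = 262.1 rad/s
The rod makes angle φ with the slider axis where L sinφ = r sinθ; differentiating, L cosφ·φ̇ = r ω cosθ.
L cosφ = √(L² − r² sin²θ) = 0.15692 m.
|ω_rod| = r ω |cosθ| / √(L² − r² sin²θ) = 0.0393·262.1·0.57215/0.15692 = 37.556 rad/s.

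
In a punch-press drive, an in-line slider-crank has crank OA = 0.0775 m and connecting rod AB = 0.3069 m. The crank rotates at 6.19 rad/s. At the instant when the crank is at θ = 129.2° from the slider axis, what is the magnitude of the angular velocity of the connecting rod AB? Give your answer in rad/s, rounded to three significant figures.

ω = 6.19 rad/s
The rod makes angle φ with the slider axis where L sinφ = r sinθ; differentiating, L cosφ·φ̇ = r ω cosθ.
L cosφ = √(L² − r² sin²θ) = 0.30097 m.
|ω_rod| = r ω |cosθ| / √(L² − r² sin²θ) = 0.0775·6.19·0.63203/0.30097 = 1.0074 rad/s.

1.01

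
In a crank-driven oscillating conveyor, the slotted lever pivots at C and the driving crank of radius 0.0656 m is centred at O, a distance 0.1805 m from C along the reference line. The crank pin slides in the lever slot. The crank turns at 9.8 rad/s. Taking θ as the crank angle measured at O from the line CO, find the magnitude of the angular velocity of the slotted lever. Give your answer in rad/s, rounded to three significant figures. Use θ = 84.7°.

1.35

ω = 9.8 rad/s
Crank pin A relative to C: A = (d + r cosθ, r sinθ); lever angle φ = atan2(r sinθ, d + r cosθ).
Differentiating tanφ: φ̇ = rω(d cosθ + r)/(d² + r² + 2dr cosθ).
d² + r² + 2dr cosθ = |CA|² = 0.0390711 m²;  d cosθ + r = +0.082273 m.
|ω_lever| = |0.0656·9.8·+0.082273| / 0.0390711 = 1.3537 rad/s.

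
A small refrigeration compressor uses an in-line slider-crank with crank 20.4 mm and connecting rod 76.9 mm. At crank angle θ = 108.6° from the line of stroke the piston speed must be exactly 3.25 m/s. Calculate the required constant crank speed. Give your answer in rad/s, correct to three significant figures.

184

For an in-line slider-crank, |v_piston| = rω|sinθ|·[1 + r cosθ/√(L² − r² sin²θ)].
With r = 0.0204 m, L = 0.0769 m, θ = 108.6°: the bracketed kinematic factor |dx/dθ| = 0.017644 m.
ω = v/|dx/dθ| = 3.25/0.017644 = 184.2 rad/s.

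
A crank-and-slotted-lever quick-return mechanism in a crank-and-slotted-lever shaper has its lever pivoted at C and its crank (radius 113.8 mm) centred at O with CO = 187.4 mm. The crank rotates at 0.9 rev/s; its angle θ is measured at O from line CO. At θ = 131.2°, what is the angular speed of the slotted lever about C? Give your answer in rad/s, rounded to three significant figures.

0.311

ω = 5.655 rad/s (from 0.9 rev/s).
Crank pin A relative to C: A = (d + r cosθ, r sinθ); lever angle φ = atan2(r sinθ, d + r cosθ).
Differentiating tanφ: φ̇ = rω(d cosθ + r)/(d² + r² + 2dr cosθ).
d² + r² + 2dr cosθ = |CA|² = 0.0199746 m²;  d cosθ + r = -0.0096384 m.
|ω_lever| = |0.1138·5.655·-0.0096384| / 0.0199746 = 0.31052 rad/s.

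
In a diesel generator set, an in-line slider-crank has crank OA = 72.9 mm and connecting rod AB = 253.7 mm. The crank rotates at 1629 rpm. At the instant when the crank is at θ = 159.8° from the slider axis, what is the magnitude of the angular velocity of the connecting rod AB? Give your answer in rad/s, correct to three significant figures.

46.2

ω = 170.6 rad/s (converted from 1629 rpm).
The rod makes angle φ with the slider axis where L sinφ = r sinθ; differentiating, L cosφ·φ̇ = r ω cosθ.
L cosφ = √(L² − r² sin²θ) = 0.25245 m.
|ω_rod| = r ω |cosθ| / √(L² − r² sin²θ) = 0.0729·170.6·0.93849/0.25245 = 46.231 rad/s.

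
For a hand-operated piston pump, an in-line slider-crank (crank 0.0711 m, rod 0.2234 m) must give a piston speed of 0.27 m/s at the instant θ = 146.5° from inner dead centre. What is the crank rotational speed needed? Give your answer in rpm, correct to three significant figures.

90.0

For an in-line slider-crank, |v_piston| = rω|sinθ|·[1 + r cosθ/√(L² − r² sin²θ)].
With r = 0.0711 m, L = 0.2234 m, θ = 146.5°: the bracketed kinematic factor |dx/dθ| = 0.028663 m.
ω = v/|dx/dθ| = 0.27/0.028663 = 9.4197 rad/s.
N = 60ω/(2π) = 89.951 rpm.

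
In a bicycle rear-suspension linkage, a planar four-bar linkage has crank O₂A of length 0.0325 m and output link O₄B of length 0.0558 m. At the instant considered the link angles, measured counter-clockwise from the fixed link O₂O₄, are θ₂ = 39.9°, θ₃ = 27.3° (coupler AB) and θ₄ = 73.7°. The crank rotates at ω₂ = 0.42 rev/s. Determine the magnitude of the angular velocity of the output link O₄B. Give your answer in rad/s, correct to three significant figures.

ω₂ = 2.639 rad/s (from 0.42 rev/s).
Differentiating the loop-closure r₂e^{iθ₂}+r₃e^{iθ₃}=r₁+r₄e^{iθ₄} gives r₂ω₂e^{iθ₂}+r₃ω₃e^{iθ₃}=r₄ω₄e^{iθ₄}.
Eliminating the other unknown: ω₄ = r₂ω₂ sin(θ₂−θ₃) / [r₄ sin(θ₄−θ₃)].
Numerator sine = +0.21814; denominator sine = +0.72417.
Result = 0.0325·2.639·(+0.21814) / (0.0558·(+0.72417)) = +0.463 rad/s; magnitude 0.463 rad/s.

0.463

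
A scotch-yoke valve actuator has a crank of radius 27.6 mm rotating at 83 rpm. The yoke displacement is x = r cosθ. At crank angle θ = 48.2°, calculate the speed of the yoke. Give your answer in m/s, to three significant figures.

0.179

ω = 8.692 rad/s (from 83 rpm).
x = r cosθ ⇒ ẋ = −rω sinθ.
|v| = rω|sinθ| = 0.0276·8.692·|sin 48.2°| = 0.17883 m/s.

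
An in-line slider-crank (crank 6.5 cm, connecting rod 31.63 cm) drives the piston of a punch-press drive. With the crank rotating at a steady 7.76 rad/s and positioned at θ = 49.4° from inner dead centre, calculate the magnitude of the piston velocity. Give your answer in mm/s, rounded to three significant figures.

435

ω = 7.76 rad/s
For an in-line slider-crank, x = r cosθ + √(L² − r² sin²θ), so v = −rω sinθ·[1 + r cosθ/√(L² − r² sin²θ)].
With r = 0.065 m, L = 0.3163 m, θ = 49.4°: √(L² − r² sin²θ) = 0.31243 m.
v = −0.065·7.76·0.75927·[1 + 0.065·0.65077/0.31243] = -0.43483 m/s.
|v| = 0.43483 m/s = 434.83 mm/s.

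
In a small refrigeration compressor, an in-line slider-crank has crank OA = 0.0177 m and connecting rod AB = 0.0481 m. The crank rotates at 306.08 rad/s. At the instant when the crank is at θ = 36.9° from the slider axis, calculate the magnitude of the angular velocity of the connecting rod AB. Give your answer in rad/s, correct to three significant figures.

ω = 306.1 rad/s
The rod makes angle φ with the slider axis where L sinφ = r sinθ; differentiating, L cosφ·φ̇ = r ω cosθ.
L cosφ = √(L² − r² sin²θ) = 0.046911 m.
|ω_rod| = r ω |cosθ| / √(L² − r² sin²θ) = 0.0177·306.1·0.79968/0.046911 = 92.353 rad/s.

92.4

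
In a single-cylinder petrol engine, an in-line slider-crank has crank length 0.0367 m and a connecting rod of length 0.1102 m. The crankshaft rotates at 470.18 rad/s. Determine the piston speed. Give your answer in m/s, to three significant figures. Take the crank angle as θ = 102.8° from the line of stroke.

ω = 470.2 rad/s
For an in-line slider-crank, x = r cosθ + √(L² − r² sin²θ), so v = −rω sinθ·[1 + r cosθ/√(L² − r² sin²θ)].
With r = 0.0367 m, L = 0.1102 m, θ = 102.8°: √(L² − r² sin²θ) = 0.10423 m.
v = −0.0367·470.2·0.97515·[1 + 0.0367·-0.22155/0.10423] = -15.514 m/s.
|v| = 15.514 m/s.

15.5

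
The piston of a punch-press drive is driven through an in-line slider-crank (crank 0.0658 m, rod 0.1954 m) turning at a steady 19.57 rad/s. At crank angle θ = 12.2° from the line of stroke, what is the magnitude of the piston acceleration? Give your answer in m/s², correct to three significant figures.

ω = 19.57 rad/s
x(θ) = r cosθ + √(L² − r² sin²θ); with ω constant, a = ω²·d²x/dθ².
d²x/dθ² = −r cosθ − r²(cos2θ)/√u − r⁴ sin²2θ/(4u^{3/2}),  u = L² − r² sin²θ = 0.0379878 m².
Substituting r = 0.0658 m, L = 0.1954 m, θ = 12.2°: d²x/dθ² = -0.084652 m.
a = ω²·d²x/dθ² = (19.57)²·(-0.084652) = -32.42 m/s²;  |a| = 32.42 m/s².

32.4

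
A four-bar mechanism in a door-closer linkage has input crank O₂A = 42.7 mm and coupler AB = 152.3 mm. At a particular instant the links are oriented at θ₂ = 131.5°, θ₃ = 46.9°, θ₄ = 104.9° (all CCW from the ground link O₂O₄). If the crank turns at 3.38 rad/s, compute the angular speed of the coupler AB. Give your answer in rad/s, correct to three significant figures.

ω₂ = 3.38 rad/s
Differentiating the loop-closure r₂e^{iθ₂}+r₃e^{iθ₃}=r₁+r₄e^{iθ₄} gives r₂ω₂e^{iθ₂}+r₃ω₃e^{iθ₃}=r₄ω₄e^{iθ₄}.
Eliminating the other unknown: ω₃ = r₂ω₂ sin(θ₄−θ₂) / [r₃ sin(θ₃−θ₄)].
Numerator sine = -0.44776; denominator sine = -0.84805.
Result = 0.0427·3.38·(-0.44776) / (0.1523·(-0.84805)) = +0.50034 rad/s; magnitude 0.50034 rad/s.

0.500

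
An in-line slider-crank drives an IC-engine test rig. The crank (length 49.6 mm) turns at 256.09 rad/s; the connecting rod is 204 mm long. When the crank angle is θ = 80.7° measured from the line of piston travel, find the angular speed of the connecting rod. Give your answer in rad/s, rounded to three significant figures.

ω = 256.1 rad/s
The rod makes angle φ with the slider axis where L sinφ = r sinθ; differentiating, L cosφ·φ̇ = r ω cosθ.
L cosφ = √(L² − r² sin²θ) = 0.19804 m.
|ω_rod| = r ω |cosθ| / √(L² − r² sin²θ) = 0.0496·256.1·0.16160/0.19804 = 10.365 rad/s.

10.4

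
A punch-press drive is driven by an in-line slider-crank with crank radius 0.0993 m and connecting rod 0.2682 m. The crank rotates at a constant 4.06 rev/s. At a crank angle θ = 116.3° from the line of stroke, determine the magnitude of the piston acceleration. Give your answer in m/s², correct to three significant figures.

43.4

ω = 2π·4.06 = 25.51 rad/s
x(θ) = r cosθ + √(L² − r² sin²θ); with ω constant, a = ω²·d²x/dθ².
d²x/dθ² = −r cosθ − r²(cos2θ)/√u − r⁴ sin²2θ/(4u^{3/2}),  u = L² − r² sin²θ = 0.0640065 m².
Substituting r = 0.0993 m, L = 0.2682 m, θ = 116.3°: d²x/dθ² = +0.066722 m.
a = ω²·d²x/dθ² = (25.51)²·(+0.066722) = +43.419 m/s²;  |a| = 43.419 m/s².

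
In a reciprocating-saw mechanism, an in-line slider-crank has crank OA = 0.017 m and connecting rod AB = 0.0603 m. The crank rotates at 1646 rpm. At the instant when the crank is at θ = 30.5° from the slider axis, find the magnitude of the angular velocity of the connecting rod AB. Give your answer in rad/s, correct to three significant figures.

42.3

ω = 172.4 rad/s (converted from 1646 rpm).
The rod makes angle φ with the slider axis where L sinφ = r sinθ; differentiating, L cosφ·φ̇ = r ω cosθ.
L cosφ = √(L² − r² sin²θ) = 0.05968 m.
|ω_rod| = r ω |cosθ| / √(L² − r² sin²θ) = 0.017·172.4·0.86163/0.05968 = 42.306 rad/s.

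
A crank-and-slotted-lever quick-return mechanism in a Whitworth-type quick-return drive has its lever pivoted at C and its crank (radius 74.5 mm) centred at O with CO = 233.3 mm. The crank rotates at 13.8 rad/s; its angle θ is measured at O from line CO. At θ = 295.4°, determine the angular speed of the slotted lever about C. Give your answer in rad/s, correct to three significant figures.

2.40

ω = 13.8 rad/s
Crank pin A relative to C: A = (d + r cosθ, r sinθ); lever angle φ = atan2(r sinθ, d + r cosθ).
Differentiating tanφ: φ̇ = rω(d cosθ + r)/(d² + r² + 2dr cosθ).
d² + r² + 2dr cosθ = |CA|² = 0.0748897 m²;  d cosθ + r = +0.17457 m.
|ω_lever| = |0.0745·13.8·+0.17457| / 0.0748897 = 2.3965 rad/s.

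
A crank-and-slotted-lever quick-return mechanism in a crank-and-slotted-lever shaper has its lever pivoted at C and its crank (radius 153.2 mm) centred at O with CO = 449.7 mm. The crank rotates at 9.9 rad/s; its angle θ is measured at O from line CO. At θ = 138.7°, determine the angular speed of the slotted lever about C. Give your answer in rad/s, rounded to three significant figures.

ω = 9.9 rad/s
Crank pin A relative to C: A = (d + r cosθ, r sinθ); lever angle φ = atan2(r sinθ, d + r cosθ).
Differentiating tanφ: φ̇ = rω(d cosθ + r)/(d² + r² + 2dr cosθ).
d² + r² + 2dr cosθ = |CA|² = 0.122185 m²;  d cosθ + r = -0.18464 m.
|ω_lever| = |0.1532·9.9·-0.18464| / 0.122185 = 2.292 rad/s.

2.29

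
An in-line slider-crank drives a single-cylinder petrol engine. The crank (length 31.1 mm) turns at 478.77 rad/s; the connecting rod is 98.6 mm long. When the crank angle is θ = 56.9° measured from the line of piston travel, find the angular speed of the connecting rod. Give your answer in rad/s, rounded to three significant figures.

85.5

ω = 478.8 rad/s
The rod makes angle φ with the slider axis where L sinφ = r sinθ; differentiating, L cosφ·φ̇ = r ω cosθ.
L cosφ = √(L² − r² sin²θ) = 0.095096 m.
|ω_rod| = r ω |cosθ| / √(L² − r² sin²θ) = 0.0311·478.8·0.54610/0.095096 = 85.507 rad/s.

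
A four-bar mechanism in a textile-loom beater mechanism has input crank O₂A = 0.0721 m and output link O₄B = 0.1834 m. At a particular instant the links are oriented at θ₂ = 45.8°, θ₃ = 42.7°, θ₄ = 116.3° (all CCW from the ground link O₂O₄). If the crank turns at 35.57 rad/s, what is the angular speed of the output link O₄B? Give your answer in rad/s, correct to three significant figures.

0.788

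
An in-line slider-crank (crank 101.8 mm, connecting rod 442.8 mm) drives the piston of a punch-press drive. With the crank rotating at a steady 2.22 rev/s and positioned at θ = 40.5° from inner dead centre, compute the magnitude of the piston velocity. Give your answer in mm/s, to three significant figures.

ω = 2π·2.22 = 13.95 rad/s
For an in-line slider-crank, x = r cosθ + √(L² − r² sin²θ), so v = −rω sinθ·[1 + r cosθ/√(L² − r² sin²θ)].
With r = 0.1018 m, L = 0.4428 m, θ = 40.5°: √(L² − r² sin²θ) = 0.43784 m.
v = −0.1018·13.95·0.64945·[1 + 0.1018·0.76041/0.43784] = -1.0852 m/s.
|v| = 1.0852 m/s = 1085.2 mm/s.

1090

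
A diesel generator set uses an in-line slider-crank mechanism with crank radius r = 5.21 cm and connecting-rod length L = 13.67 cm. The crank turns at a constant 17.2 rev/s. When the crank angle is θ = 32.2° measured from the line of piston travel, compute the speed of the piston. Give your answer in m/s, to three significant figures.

ω = 2π·17.2 = 108.1 rad/s
For an in-line slider-crank, x = r cosθ + √(L² − r² sin²θ), so v = −rω sinθ·[1 + r cosθ/√(L² − r² sin²θ)].
With r = 0.0521 m, L = 0.1367 m, θ = 32.2°: √(L² − r² sin²θ) = 0.13385 m.
v = −0.0521·108.1·0.53288·[1 + 0.0521·0.84619/0.13385] = -3.9886 m/s.
|v| = 3.9886 m/s.

3.99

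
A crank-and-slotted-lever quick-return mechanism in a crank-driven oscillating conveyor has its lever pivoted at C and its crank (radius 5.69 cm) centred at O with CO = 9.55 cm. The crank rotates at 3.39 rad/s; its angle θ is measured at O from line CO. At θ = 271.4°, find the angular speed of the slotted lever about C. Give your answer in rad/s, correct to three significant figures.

ω = 3.39 rad/s
Crank pin A relative to C: A = (d + r cosθ, r sinθ); lever angle φ = atan2(r sinθ, d + r cosθ).
Differentiating tanφ: φ̇ = rω(d cosθ + r)/(d² + r² + 2dr cosθ).
d² + r² + 2dr cosθ = |CA|² = 0.0126234 m²;  d cosθ + r = +0.059233 m.
|ω_lever| = |0.0569·3.39·+0.059233| / 0.0126234 = 0.90511 rad/s.

0.905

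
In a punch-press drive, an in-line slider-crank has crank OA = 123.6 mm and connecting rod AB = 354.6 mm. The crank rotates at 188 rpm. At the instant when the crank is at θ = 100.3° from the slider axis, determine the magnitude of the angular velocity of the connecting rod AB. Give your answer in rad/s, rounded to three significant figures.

1.31

ω = 19.69 rad/s (converted from 188 rpm).
The rod makes angle φ with the slider axis where L sinφ = r sinθ; differentiating, L cosφ·φ̇ = r ω cosθ.
L cosφ = √(L² − r² sin²θ) = 0.3331 m.
|ω_rod| = r ω |cosθ| / √(L² − r² sin²θ) = 0.1236·19.69·0.17880/0.3331 = 1.3062 rad/s.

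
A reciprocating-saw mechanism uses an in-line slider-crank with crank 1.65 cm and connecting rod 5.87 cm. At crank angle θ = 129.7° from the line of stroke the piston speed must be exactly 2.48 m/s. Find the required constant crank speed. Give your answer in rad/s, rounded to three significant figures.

For an in-line slider-crank, |v_piston| = rω|sinθ|·[1 + r cosθ/√(L² − r² sin²θ)].
With r = 0.0165 m, L = 0.0587 m, θ = 129.7°: the bracketed kinematic factor |dx/dθ| = 0.01036 m.
ω = v/|dx/dθ| = 2.48/0.01036 = 239.37 rad/s.

239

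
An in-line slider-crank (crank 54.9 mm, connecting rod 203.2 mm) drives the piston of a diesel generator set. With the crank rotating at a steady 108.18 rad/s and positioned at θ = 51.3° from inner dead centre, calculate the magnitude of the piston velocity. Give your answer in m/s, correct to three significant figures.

5.44

ω = 108.2 rad/s
For an in-line slider-crank, x = r cosθ + √(L² − r² sin²θ), so v = −rω sinθ·[1 + r cosθ/√(L² − r² sin²θ)].
With r = 0.0549 m, L = 0.2032 m, θ = 51.3°: √(L² − r² sin²θ) = 0.19863 m.
v = −0.0549·108.2·0.78043·[1 + 0.0549·0.62524/0.19863] = -5.436 m/s.
|v| = 5.436 m/s.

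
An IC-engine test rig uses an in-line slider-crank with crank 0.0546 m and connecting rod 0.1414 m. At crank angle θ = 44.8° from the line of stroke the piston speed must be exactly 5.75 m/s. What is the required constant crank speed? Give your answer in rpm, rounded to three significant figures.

For an in-line slider-crank, |v_piston| = rω|sinθ|·[1 + r cosθ/√(L² − r² sin²θ)].
With r = 0.0546 m, L = 0.1414 m, θ = 44.8°: the bracketed kinematic factor |dx/dθ| = 0.049428 m.
ω = v/|dx/dθ| = 5.75/0.049428 = 116.33 rad/s.
N = 60ω/(2π) = 1110.9 rpm.

1110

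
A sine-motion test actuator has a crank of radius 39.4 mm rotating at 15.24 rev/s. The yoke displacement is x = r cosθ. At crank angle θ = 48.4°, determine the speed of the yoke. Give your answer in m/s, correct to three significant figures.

2.82

ω = 95.76 rad/s (from 15.24 rev/s).
x = r cosθ ⇒ ẋ = −rω sinθ.
|v| = rω|sinθ| = 0.0394·95.76·|sin 48.4°| = 2.8213 m/s.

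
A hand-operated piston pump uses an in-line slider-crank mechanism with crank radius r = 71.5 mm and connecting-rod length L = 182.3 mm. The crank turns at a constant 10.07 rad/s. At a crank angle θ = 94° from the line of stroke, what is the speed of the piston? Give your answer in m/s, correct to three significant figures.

0.697

ω = 10.07 rad/s
For an in-line slider-crank, x = r cosθ + √(L² − r² sin²θ), so v = −rω sinθ·[1 + r cosθ/√(L² − r² sin²θ)].
With r = 0.0715 m, L = 0.1823 m, θ = 94°: √(L² − r² sin²θ) = 0.16777 m.
v = −0.0715·10.07·0.99756·[1 + 0.0715·-0.06976/0.16777] = -0.6969 m/s.
|v| = 0.6969 m/s.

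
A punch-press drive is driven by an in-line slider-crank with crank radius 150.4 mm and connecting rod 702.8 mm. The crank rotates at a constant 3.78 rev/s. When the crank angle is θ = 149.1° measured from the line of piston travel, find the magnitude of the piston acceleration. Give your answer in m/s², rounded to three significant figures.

ω = 2π·3.78 = 23.75 rad/s
x(θ) = r cosθ + √(L² − r² sin²θ); with ω constant, a = ω²·d²x/dθ².
d²x/dθ² = −r cosθ − r²(cos2θ)/√u − r⁴ sin²2θ/(4u^{3/2}),  u = L² − r² sin²θ = 0.487962 m².
Substituting r = 0.1504 m, L = 0.7028 m, θ = 149.1°: d²x/dθ² = +0.11346 m.
a = ω²·d²x/dθ² = (23.75)²·(+0.11346) = +64.001 m/s²;  |a| = 64.001 m/s².

64.0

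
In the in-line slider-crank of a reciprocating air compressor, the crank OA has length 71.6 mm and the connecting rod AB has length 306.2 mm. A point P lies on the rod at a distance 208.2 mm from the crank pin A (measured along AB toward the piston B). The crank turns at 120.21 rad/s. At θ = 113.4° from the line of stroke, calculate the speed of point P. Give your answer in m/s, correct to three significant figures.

ω = 120.2 rad/s.  Crank-pin speed |V_A| = rω = 8.607 m/s, perpendicular to OA.
Rod angle: sinφ = −(r/L) sinθ ⇒ φ = -12.392°; ω_rod = −rω cosθ/√(L²−r²sin²θ) = +11.43 rad/s.
V_P = V_A + ω_rod × AP, with AP = 0.2082 m along the rod.
Components: V_Px = −rω sinθ − a·ω_rod·sinφ = -7.3885 m/s;  V_Py = rω cosθ + a·ω_rod·cosφ = -1.094 m/s.
|V_P| = √(V_Px² + V_Py²) = 7.469 m/s.

7.47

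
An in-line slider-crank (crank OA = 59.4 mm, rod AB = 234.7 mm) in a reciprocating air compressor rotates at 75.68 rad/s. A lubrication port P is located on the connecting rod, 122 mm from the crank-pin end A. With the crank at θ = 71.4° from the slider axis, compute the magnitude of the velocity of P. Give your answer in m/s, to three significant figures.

ω = 75.68 rad/s.  Crank-pin speed |V_A| = rω = 4.4954 m/s, perpendicular to OA.
Rod angle: sinφ = −(r/L) sinθ ⇒ φ = -13.879°; ω_rod = −rω cosθ/√(L²−r²sin²θ) = -6.293 rad/s.
V_P = V_A + ω_rod × AP, with AP = 0.122 m along the rod.
Components: V_Px = −rω sinθ − a·ω_rod·sinφ = -4.4447 m/s;  V_Py = rω cosθ + a·ω_rod·cosφ = +0.68852 m/s.
|V_P| = √(V_Px² + V_Py²) = 4.4978 m/s.

4.50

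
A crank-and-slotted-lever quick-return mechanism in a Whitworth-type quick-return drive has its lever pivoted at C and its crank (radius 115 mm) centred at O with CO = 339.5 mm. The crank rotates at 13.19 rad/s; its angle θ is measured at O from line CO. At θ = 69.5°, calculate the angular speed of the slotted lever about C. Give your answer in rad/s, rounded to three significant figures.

2.28

ω = 13.19 rad/s
Crank pin A relative to C: A = (d + r cosθ, r sinθ); lever angle φ = atan2(r sinθ, d + r cosθ).
Differentiating tanφ: φ̇ = rω(d cosθ + r)/(d² + r² + 2dr cosθ).
d² + r² + 2dr cosθ = |CA|² = 0.155831 m²;  d cosθ + r = +0.2339 m.
|ω_lever| = |0.115·13.19·+0.2339| / 0.155831 = 2.2767 rad/s.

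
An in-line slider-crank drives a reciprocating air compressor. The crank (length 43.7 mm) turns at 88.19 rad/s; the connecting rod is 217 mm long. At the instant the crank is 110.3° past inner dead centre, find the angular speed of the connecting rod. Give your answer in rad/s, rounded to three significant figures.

ω = 88.19 rad/s
The rod makes angle φ with the slider axis where L sinφ = r sinθ; differentiating, L cosφ·φ̇ = r ω cosθ.
L cosφ = √(L² − r² sin²θ) = 0.21309 m.
|ω_rod| = r ω |cosθ| / √(L² − r² sin²θ) = 0.0437·88.19·0.34694/0.21309 = 6.2745 rad/s.

6.27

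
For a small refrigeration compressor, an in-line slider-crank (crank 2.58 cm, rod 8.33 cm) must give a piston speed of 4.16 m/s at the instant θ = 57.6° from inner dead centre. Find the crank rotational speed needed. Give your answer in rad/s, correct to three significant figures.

163

For an in-line slider-crank, |v_piston| = rω|sinθ|·[1 + r cosθ/√(L² − r² sin²θ)].
With r = 0.0258 m, L = 0.0833 m, θ = 57.6°: the bracketed kinematic factor |dx/dθ| = 0.025529 m.
ω = v/|dx/dθ| = 4.16/0.025529 = 162.95 rad/s.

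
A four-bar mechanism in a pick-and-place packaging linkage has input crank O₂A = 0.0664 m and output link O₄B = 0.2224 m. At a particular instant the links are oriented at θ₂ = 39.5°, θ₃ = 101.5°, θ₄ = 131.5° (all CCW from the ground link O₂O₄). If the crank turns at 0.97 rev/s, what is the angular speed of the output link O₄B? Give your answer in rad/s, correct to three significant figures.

3.21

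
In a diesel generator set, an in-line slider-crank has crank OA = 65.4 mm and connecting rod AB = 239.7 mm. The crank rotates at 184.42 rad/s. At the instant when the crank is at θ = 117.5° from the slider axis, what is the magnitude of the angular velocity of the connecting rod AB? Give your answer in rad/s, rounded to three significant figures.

23.9

ω = 184.4 rad/s
The rod makes angle φ with the slider axis where L sinφ = r sinθ; differentiating, L cosφ·φ̇ = r ω cosθ.
L cosφ = √(L² − r² sin²θ) = 0.23257 m.
|ω_rod| = r ω |cosθ| / √(L² − r² sin²θ) = 0.0654·184.4·0.46175/0.23257 = 23.946 rad/s.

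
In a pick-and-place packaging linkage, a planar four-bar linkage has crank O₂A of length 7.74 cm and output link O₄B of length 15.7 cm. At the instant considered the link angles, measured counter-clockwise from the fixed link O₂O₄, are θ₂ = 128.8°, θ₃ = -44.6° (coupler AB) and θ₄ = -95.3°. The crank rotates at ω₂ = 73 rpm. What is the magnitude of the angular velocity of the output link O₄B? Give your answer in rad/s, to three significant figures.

0.560

ω₂ = 7.645 rad/s (from 73 rpm).
Differentiating the loop-closure r₂e^{iθ₂}+r₃e^{iθ₃}=r₁+r₄e^{iθ₄} gives r₂ω₂e^{iθ₂}+r₃ω₃e^{iθ₃}=r₄ω₄e^{iθ₄}.
Eliminating the other unknown: ω₄ = r₂ω₂ sin(θ₂−θ₃) / [r₄ sin(θ₄−θ₃)].
Numerator sine = +0.11494; denominator sine = -0.77384.
Result = 0.0774·7.645·(+0.11494) / (0.157·(-0.77384)) = -0.55976 rad/s; magnitude 0.55976 rad/s.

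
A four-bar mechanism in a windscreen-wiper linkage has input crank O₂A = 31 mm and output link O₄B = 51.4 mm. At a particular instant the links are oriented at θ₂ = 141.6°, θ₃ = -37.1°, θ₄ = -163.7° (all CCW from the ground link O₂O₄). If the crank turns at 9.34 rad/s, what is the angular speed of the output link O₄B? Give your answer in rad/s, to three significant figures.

0.159

ω₂ = 9.34 rad/s
Differentiating the loop-closure r₂e^{iθ₂}+r₃e^{iθ₃}=r₁+r₄e^{iθ₄} gives r₂ω₂e^{iθ₂}+r₃ω₃e^{iθ₃}=r₄ω₄e^{iθ₄}.
Eliminating the other unknown: ω₄ = r₂ω₂ sin(θ₂−θ₃) / [r₄ sin(θ₄−θ₃)].
Numerator sine = +0.02269; denominator sine = -0.80282.
Result = 0.031·9.34·(+0.02269) / (0.0514·(-0.80282)) = -0.15919 rad/s; magnitude 0.15919 rad/s.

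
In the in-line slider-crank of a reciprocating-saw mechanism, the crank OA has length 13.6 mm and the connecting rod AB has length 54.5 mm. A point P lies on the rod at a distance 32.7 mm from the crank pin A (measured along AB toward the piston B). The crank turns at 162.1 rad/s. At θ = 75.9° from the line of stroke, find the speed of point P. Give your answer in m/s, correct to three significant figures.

2.23

ω = 162.1 rad/s.  Crank-pin speed |V_A| = rω = 2.2046 m/s, perpendicular to OA.
Rod angle: sinφ = −(r/L) sinθ ⇒ φ = -14.006°; ω_rod = −rω cosθ/√(L²−r²sin²θ) = -10.156 rad/s.
V_P = V_A + ω_rod × AP, with AP = 0.0327 m along the rod.
Components: V_Px = −rω sinθ − a·ω_rod·sinφ = -2.2185 m/s;  V_Py = rω cosθ + a·ω_rod·cosφ = +0.21483 m/s.
|V_P| = √(V_Px² + V_Py²) = 2.2289 m/s.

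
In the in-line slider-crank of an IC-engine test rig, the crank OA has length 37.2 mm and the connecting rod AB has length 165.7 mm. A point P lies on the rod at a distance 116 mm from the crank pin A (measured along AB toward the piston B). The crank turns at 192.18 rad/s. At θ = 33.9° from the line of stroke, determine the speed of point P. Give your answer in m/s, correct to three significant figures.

ω = 192.2 rad/s.  Crank-pin speed |V_A| = rω = 7.1491 m/s, perpendicular to OA.
Rod angle: sinφ = −(r/L) sinθ ⇒ φ = -7.193°; ω_rod = −rω cosθ/√(L²−r²sin²θ) = -36.095 rad/s.
V_P = V_A + ω_rod × AP, with AP = 0.116 m along the rod.
Components: V_Px = −rω sinθ − a·ω_rod·sinφ = -4.5116 m/s;  V_Py = rω cosθ + a·ω_rod·cosφ = +1.7798 m/s.
|V_P| = √(V_Px² + V_Py²) = 4.85 m/s.

4.85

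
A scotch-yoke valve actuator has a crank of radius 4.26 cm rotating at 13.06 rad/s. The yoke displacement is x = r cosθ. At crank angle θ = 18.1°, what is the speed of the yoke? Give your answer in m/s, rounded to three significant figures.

ω = 13.06 rad/s
x = r cosθ ⇒ ẋ = −rω sinθ.
|v| = rω|sinθ| = 0.0426·13.06·|sin 18.1°| = 0.17285 m/s.

0.173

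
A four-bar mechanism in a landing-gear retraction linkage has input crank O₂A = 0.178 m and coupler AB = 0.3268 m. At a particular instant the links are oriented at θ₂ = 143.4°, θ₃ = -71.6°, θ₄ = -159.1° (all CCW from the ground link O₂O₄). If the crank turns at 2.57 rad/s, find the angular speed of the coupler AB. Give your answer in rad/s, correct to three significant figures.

1.18

ω₂ = 2.57 rad/s
Differentiating the loop-closure r₂e^{iθ₂}+r₃e^{iθ₃}=r₁+r₄e^{iθ₄} gives r₂ω₂e^{iθ₂}+r₃ω₃e^{iθ₃}=r₄ω₄e^{iθ₄}.
Eliminating the other unknown: ω₃ = r₂ω₂ sin(θ₄−θ₂) / [r₃ sin(θ₃−θ₄)].
Numerator sine = +0.84339; denominator sine = +0.99905.
Result = 0.178·2.57·(+0.84339) / (0.3268·(+0.99905)) = +1.1817 rad/s; magnitude 1.1817 rad/s.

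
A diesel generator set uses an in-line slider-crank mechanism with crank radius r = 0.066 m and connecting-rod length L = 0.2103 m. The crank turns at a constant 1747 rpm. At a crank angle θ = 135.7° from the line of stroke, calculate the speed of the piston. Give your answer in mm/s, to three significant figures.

ω = 2π·1747/60 = 182.9 rad/s
For an in-line slider-crank, x = r cosθ + √(L² − r² sin²θ), so v = −rω sinθ·[1 + r cosθ/√(L² − r² sin²θ)].
With r = 0.066 m, L = 0.2103 m, θ = 135.7°: √(L² − r² sin²θ) = 0.20519 m.
v = −0.066·182.9·0.69842·[1 + 0.066·-0.71569/0.20519] = -6.4916 m/s.
|v| = 6.4916 m/s = 6491.6 mm/s.

6490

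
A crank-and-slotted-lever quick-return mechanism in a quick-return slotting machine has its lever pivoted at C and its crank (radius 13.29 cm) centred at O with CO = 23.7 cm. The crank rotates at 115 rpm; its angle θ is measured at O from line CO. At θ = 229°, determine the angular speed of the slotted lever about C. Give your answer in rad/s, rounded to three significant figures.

ω = 12.04 rad/s (from 115 rpm).
Crank pin A relative to C: A = (d + r cosθ, r sinθ); lever angle φ = atan2(r sinθ, d + r cosθ).
Differentiating tanφ: φ̇ = rω(d cosθ + r)/(d² + r² + 2dr cosθ).
d² + r² + 2dr cosθ = |CA|² = 0.0325032 m²;  d cosθ + r = -0.022586 m.
|ω_lever| = |0.1329·12.04·-0.022586| / 0.0325032 = 1.1122 rad/s.

1.11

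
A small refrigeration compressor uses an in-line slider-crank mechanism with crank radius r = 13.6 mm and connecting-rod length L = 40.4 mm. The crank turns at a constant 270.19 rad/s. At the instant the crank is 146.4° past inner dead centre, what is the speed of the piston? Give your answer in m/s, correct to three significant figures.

ω = 270.2 rad/s
For an in-line slider-crank, x = r cosθ + √(L² − r² sin²θ), so v = −rω sinθ·[1 + r cosθ/√(L² − r² sin²θ)].
With r = 0.0136 m, L = 0.0404 m, θ = 146.4°: √(L² − r² sin²θ) = 0.039693 m.
v = −0.0136·270.2·0.55339·[1 + 0.0136·-0.83292/0.039693] = -1.4532 m/s.
|v| = 1.4532 m/s.

1.45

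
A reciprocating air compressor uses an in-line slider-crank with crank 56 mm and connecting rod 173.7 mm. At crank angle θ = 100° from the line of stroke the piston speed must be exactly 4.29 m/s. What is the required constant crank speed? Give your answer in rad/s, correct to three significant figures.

82.7

For an in-line slider-crank, |v_piston| = rω|sinθ|·[1 + r cosθ/√(L² − r² sin²θ)].
With r = 0.056 m, L = 0.1737 m, θ = 100°: the bracketed kinematic factor |dx/dθ| = 0.051893 m.
ω = v/|dx/dθ| = 4.29/0.051893 = 82.67 rad/s.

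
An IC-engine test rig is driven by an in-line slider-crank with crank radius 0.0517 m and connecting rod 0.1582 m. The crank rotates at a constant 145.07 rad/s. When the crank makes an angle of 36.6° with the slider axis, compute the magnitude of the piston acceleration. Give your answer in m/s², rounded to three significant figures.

988

ω = 145.1 rad/s
x(θ) = r cosθ + √(L² − r² sin²θ); with ω constant, a = ω²·d²x/dθ².
d²x/dθ² = −r cosθ − r²(cos2θ)/√u − r⁴ sin²2θ/(4u^{3/2}),  u = L² − r² sin²θ = 0.0240771 m².
Substituting r = 0.0517 m, L = 0.1582 m, θ = 36.6°: d²x/dθ² = -0.046923 m.
a = ω²·d²x/dθ² = (145.1)²·(-0.046923) = -987.5 m/s²;  |a| = 987.5 m/s².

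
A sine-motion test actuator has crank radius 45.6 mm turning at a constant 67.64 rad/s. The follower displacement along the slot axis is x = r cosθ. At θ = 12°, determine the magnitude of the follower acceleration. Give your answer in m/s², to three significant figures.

204

ω = 67.64 rad/s
x = r cosθ ⇒ ẍ = −rω² cosθ (ω constant).
|a| = rω²|cosθ| = 0.0456·(67.64)²·|cos 12°| = 204.07 m/s².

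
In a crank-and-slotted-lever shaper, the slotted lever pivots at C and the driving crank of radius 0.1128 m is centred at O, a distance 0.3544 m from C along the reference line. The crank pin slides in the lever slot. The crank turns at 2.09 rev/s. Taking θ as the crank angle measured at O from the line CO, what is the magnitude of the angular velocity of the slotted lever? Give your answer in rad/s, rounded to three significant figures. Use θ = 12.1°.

3.14

ω = 13.13 rad/s (from 2.09 rev/s).
Crank pin A relative to C: A = (d + r cosθ, r sinθ); lever angle φ = atan2(r sinθ, d + r cosθ).
Differentiating tanφ: φ̇ = rω(d cosθ + r)/(d² + r² + 2dr cosθ).
d² + r² + 2dr cosθ = |CA|² = 0.2165 m²;  d cosθ + r = +0.45933 m.
|ω_lever| = |0.1128·13.13·+0.45933| / 0.2165 = 3.1427 rad/s.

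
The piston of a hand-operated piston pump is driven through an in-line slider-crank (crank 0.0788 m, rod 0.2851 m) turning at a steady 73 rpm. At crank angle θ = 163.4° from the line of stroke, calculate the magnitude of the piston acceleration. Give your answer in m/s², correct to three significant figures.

ω = 2π·73/60 = 7.645 rad/s
x(θ) = r cosθ + √(L² − r² sin²θ); with ω constant, a = ω²·d²x/dθ².
d²x/dθ² = −r cosθ − r²(cos2θ)/√u − r⁴ sin²2θ/(4u^{3/2}),  u = L² − r² sin²θ = 0.0807752 m².
Substituting r = 0.0788 m, L = 0.2851 m, θ = 163.4°: d²x/dθ² = +0.057108 m.
a = ω²·d²x/dθ² = (7.645)²·(+0.057108) = +3.3373 m/s²;  |a| = 3.3373 m/s².

3.34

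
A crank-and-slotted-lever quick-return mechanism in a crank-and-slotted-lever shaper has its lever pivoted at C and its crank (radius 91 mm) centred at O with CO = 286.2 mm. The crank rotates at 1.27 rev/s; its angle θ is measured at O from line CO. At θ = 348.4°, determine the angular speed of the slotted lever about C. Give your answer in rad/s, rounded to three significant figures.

ω = 7.98 rad/s (from 1.27 rev/s).
Crank pin A relative to C: A = (d + r cosθ, r sinθ); lever angle φ = atan2(r sinθ, d + r cosθ).
Differentiating tanφ: φ̇ = rω(d cosθ + r)/(d² + r² + 2dr cosθ).
d² + r² + 2dr cosθ = |CA|² = 0.141216 m²;  d cosθ + r = +0.37135 m.
|ω_lever| = |0.091·7.98·+0.37135| / 0.141216 = 1.9095 rad/s.

1.91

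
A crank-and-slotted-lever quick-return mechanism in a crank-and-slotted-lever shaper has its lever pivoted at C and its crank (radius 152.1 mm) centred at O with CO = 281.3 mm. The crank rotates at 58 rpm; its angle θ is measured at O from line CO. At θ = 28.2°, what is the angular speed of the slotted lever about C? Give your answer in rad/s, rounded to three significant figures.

ω = 6.074 rad/s (from 58 rpm).
Crank pin A relative to C: A = (d + r cosθ, r sinθ); lever angle φ = atan2(r sinθ, d + r cosθ).
Differentiating tanφ: φ̇ = rω(d cosθ + r)/(d² + r² + 2dr cosθ).
d² + r² + 2dr cosθ = |CA|² = 0.177679 m²;  d cosθ + r = +0.40001 m.
|ω_lever| = |0.1521·6.074·+0.40001| / 0.177679 = 2.0798 rad/s.

2.08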